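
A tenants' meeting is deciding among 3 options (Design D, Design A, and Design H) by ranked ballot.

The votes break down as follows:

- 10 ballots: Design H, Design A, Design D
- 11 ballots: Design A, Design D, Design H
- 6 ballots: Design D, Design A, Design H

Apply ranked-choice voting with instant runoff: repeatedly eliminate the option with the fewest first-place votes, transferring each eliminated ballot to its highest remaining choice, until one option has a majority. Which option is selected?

Round 1: Design A 11, Design H 10, Design D 6. Design D has the fewest and is eliminated.
Round 2: Design A 17, Design H 10. Design A has a majority.

Design A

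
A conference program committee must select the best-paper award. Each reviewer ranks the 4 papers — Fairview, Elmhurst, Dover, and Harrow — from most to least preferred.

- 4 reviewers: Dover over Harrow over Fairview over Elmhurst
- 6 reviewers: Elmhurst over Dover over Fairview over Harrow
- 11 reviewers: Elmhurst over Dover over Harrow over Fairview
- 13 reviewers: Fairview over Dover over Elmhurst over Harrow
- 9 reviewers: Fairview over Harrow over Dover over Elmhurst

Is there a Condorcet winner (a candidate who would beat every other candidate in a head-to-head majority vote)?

Head-to-head results (43 voters total):
Fairview vs Elmhurst: Fairview wins 26–17.
Fairview vs Dover: Fairview wins 22–21.
Fairview vs Harrow: Fairview wins 28–15.
Elmhurst vs Dover: Dover wins 26–17.
Elmhurst vs Harrow: Elmhurst wins 30–13.
Dover vs Harrow: Dover wins 34–9.
Fairview beats each rival — Elmhurst (26–17), Dover (22–21), Harrow (28–15) — so Fairview is the Condorcet winner.

Yes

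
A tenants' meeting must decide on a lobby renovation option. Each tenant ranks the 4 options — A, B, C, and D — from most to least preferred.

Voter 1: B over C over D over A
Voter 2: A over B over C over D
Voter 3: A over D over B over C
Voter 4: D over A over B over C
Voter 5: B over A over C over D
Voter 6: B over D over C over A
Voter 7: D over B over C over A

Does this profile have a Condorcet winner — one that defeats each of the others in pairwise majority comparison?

Yes

Head-to-head results (7 voters total):
A vs B: B wins 4–3.
A vs C: A wins 4–3.
A vs D: D wins 4–3.
B vs C: B wins 7–0.
B vs D: B wins 4–3.
C vs D: D wins 4–3.
B beats each rival — A (4–3), C (7–0), D (4–3) — so B is the Condorcet winner.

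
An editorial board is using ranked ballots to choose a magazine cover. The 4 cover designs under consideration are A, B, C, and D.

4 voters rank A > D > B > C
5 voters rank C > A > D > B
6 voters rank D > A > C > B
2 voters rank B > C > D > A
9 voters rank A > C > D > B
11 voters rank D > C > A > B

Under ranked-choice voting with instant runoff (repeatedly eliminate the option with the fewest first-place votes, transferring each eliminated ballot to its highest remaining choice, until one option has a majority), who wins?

D

Round 1: D 17, A 13, C 5, B 2. B has the fewest and is eliminated.
Round 2: D 17, A 13, C 7. C has the fewest and is eliminated.
Round 3: D 19, A 18. D has a majority.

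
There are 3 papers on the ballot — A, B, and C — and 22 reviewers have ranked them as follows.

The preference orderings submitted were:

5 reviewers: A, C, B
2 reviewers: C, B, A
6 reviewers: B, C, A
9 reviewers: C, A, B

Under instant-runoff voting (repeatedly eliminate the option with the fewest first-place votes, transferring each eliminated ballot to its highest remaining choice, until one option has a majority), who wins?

Round 1: C 11, B 6, A 5. A has the fewest and is eliminated.
Round 2: C 16, B 6. C has a majority.

C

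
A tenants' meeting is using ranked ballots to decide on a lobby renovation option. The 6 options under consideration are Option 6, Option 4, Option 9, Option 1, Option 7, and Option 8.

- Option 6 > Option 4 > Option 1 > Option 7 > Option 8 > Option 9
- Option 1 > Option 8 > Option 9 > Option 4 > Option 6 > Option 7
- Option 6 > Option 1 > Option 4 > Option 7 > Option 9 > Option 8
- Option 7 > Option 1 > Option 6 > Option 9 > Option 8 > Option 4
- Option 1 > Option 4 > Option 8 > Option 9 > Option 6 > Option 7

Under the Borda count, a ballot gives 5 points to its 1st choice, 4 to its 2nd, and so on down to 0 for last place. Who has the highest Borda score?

Borda scores:
  Option 6: 5 + 1 + 5 + 3 + 1 = 15
  Option 4: 4 + 2 + 3 + 0 + 4 = 13
  Option 9: 0 + 3 + 1 + 2 + 2 = 8
  Option 1: 3 + 5 + 4 + 4 + 5 = 21
  Option 7: 2 + 0 + 2 + 5 + 0 = 9
  Option 8: 1 + 4 + 0 + 1 + 3 = 9
Option 1 has the highest total.

Option 1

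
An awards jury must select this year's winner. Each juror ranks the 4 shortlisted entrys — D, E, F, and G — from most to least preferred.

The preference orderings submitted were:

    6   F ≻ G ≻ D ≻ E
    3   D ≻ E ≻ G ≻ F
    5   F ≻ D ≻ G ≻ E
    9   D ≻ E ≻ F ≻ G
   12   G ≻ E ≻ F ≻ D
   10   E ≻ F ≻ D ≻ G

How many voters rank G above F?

Ballots ranking G above F: 3+12 = 15.
Ballots ranking F above G: 6+5+9+10 = 30.
So 15 of 45 voters prefer G to F.

15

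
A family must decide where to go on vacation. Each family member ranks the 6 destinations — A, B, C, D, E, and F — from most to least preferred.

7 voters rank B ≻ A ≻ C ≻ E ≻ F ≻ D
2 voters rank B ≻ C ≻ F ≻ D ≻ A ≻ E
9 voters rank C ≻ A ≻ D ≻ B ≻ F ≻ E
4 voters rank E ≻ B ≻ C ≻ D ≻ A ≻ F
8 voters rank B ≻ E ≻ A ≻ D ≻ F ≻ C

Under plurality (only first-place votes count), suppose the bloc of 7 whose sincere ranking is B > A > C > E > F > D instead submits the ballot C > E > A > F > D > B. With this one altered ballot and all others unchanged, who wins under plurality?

First-place totals with the altered ballot: A 0, B 10, C 16, D 0, E 4, F 0.
The switch changes the winner from B to C.

C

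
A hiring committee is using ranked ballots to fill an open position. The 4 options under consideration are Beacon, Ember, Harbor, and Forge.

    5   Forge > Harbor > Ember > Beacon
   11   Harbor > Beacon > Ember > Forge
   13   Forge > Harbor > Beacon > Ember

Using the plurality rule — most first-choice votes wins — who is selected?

First-place vote totals:
  Beacon: 0
  Ember: 0
  Harbor: 11
  Forge: 18
Forge has the most first-place votes.

Forge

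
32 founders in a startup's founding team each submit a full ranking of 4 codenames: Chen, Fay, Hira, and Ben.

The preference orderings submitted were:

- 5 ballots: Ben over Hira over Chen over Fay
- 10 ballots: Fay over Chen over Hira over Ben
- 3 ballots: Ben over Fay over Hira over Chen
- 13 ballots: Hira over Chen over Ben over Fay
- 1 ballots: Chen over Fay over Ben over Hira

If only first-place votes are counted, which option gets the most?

Hira

First-place vote totals:
  Chen: 1
  Fay: 10
  Hira: 13
  Ben: 8
Hira has the most first-place votes.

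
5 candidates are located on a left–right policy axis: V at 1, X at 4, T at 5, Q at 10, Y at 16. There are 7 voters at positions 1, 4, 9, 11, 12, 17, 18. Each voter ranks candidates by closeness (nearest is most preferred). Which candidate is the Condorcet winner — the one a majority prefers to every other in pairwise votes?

Q

With single-peaked preferences on a line, the Condorcet winner is the candidate closest to the median voter.
The median voter (position 11) is closest to Q at 10.
Check: Q vs T — voters closer to Q: 5 of 7.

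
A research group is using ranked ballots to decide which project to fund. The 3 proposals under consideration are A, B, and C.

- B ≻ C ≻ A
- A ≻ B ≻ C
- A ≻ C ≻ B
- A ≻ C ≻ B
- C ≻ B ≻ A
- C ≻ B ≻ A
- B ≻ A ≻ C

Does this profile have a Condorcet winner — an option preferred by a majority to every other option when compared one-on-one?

No

Head-to-head results (7 voters total):
A vs B: B wins 4–3.
A vs C: A wins 4–3.
B vs C: C wins 4–3.
No candidate beats all others: A beats C beats B beats A, a majority cycle.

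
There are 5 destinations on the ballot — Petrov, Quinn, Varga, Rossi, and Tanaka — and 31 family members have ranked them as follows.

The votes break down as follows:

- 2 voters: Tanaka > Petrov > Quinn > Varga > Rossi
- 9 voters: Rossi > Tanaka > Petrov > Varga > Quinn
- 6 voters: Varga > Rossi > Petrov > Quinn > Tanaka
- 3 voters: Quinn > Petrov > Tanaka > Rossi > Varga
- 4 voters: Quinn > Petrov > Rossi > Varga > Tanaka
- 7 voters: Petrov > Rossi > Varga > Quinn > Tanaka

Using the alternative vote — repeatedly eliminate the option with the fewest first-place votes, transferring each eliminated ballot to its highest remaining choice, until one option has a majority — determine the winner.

Petrov

Round 1: Rossi 9, Petrov 7, Quinn 7, Varga 6, Tanaka 2. Tanaka has the fewest and is eliminated.
Round 2: Petrov 9, Rossi 9, Quinn 7, Varga 6. Varga has the fewest and is eliminated.
Round 3: Rossi 15, Petrov 9, Quinn 7. Quinn has the fewest and is eliminated.
Round 4: Petrov 16, Rossi 15. Petrov has a majority.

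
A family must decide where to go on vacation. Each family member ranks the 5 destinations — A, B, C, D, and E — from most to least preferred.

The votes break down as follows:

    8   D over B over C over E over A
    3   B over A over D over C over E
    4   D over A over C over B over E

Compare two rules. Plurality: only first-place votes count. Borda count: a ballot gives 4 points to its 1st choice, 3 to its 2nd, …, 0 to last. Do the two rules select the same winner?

Yes

Plurality first-place counts: A 0, B 3, C 0, D 12, E 0 → D.
Borda totals: A 21, B 40, C 27, D 54, E 8 → D.
The two rules agree on D.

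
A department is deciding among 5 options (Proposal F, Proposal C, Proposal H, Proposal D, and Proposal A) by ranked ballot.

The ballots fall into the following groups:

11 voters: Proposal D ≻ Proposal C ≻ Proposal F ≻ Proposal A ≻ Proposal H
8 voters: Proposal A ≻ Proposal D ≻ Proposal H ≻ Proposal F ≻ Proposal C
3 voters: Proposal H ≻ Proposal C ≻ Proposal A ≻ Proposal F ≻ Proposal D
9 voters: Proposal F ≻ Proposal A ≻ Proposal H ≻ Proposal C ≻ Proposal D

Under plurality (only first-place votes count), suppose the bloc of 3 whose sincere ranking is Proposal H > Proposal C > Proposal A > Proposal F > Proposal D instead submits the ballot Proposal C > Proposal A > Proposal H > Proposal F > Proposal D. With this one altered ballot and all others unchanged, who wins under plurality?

First-place totals with the altered ballot: Proposal F 9, Proposal C 3, Proposal H 0, Proposal D 11, Proposal A 8.
The winner is unchanged: still Proposal D.

Proposal D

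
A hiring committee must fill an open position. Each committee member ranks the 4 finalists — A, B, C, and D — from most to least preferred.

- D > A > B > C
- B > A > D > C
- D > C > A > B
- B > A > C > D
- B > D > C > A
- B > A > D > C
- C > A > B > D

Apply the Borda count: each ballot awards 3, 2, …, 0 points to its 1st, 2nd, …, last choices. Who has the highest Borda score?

B

Borda scores:
  A: 2 + 2 + 1 + 2 + 0 + 2 + 2 = 11
  B: 1 + 3 + 0 + 3 + 3 + 3 + 1 = 14
  C: 0 + 0 + 2 + 1 + 1 + 0 + 3 = 7
  D: 3 + 1 + 3 + 0 + 2 + 1 + 0 = 10
B has the highest total.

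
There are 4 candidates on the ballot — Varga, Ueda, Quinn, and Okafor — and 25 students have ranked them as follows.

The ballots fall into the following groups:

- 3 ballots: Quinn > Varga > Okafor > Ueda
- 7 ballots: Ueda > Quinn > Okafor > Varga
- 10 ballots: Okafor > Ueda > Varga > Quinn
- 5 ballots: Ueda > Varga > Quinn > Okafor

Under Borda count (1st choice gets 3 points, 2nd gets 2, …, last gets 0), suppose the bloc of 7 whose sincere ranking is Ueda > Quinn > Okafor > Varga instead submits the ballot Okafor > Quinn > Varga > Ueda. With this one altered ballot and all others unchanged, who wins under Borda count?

Borda totals with the altered ballot: Varga 33, Ueda 35, Quinn 28, Okafor 54.
The switch changes the winner from Ueda to Okafor.

Okafor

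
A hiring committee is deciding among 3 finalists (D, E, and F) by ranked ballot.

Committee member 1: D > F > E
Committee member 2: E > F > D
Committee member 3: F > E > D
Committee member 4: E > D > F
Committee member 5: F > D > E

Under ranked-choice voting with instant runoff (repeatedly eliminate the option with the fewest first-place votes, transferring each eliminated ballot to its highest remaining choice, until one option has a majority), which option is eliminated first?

D

Round 1: E 2, F 2, D 1. D has the fewest and is eliminated.
Round 2: F 3, E 2. F has a majority.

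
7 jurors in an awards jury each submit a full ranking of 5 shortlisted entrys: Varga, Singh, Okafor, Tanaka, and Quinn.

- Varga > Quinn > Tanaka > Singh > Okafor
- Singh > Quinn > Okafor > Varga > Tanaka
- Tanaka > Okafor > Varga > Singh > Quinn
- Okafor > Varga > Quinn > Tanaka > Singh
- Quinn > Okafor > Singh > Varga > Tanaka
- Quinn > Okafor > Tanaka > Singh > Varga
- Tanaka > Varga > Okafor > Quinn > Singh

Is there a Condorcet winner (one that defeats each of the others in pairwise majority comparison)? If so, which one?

Head-to-head results (7 voters total):
Varga vs Singh: Varga wins 4–3.
Varga vs Okafor: Okafor wins 5–2.
Varga vs Tanaka: Varga wins 4–3.
Varga vs Quinn: Varga wins 4–3.
Singh vs Okafor: Okafor wins 5–2.
Singh vs Tanaka: Tanaka wins 5–2.
Singh vs Quinn: Quinn wins 5–2.
Okafor vs Tanaka: Okafor wins 4–3.
Okafor vs Quinn: Quinn wins 4–3.
Tanaka vs Quinn: Quinn wins 5–2.
No candidate beats all others: Varga beats Quinn beats Okafor beats Varga, a majority cycle.

None — there is no Condorcet winner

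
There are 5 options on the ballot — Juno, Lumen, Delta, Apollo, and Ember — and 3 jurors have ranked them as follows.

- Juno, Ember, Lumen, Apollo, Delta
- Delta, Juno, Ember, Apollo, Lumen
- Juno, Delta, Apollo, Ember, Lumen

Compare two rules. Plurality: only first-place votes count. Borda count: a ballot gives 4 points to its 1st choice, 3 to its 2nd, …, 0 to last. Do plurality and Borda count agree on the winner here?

Yes

Plurality first-place counts: Juno 2, Lumen 0, Delta 1, Apollo 0, Ember 0 → Juno.
Borda totals: Juno 11, Lumen 2, Delta 7, Apollo 4, Ember 6 → Juno.
The two rules agree on Juno.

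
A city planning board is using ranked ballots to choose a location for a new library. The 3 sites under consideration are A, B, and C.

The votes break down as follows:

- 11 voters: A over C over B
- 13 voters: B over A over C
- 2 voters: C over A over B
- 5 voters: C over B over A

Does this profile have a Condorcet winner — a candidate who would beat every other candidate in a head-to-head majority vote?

Head-to-head results (31 voters total):
A vs B: B wins 18–13.
A vs C: A wins 24–7.
B vs C: C wins 18–13.
No candidate beats all others: A beats C beats B beats A, a majority cycle.

No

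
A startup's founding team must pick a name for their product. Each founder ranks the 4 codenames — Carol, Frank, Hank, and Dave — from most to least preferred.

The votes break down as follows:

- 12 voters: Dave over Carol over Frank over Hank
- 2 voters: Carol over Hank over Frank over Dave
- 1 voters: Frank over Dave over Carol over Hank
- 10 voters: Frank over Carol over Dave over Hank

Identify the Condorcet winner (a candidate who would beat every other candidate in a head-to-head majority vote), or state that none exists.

Head-to-head results (25 voters total):
Carol vs Frank: Carol wins 14–11.
Carol vs Hank: Carol wins 25–0.
Carol vs Dave: Dave wins 13–12.
Frank vs Hank: Frank wins 23–2.
Frank vs Dave: Frank wins 13–12.
Hank vs Dave: Dave wins 23–2.
No candidate beats all others: Carol beats Frank beats Dave beats Carol, a majority cycle.

None — there is no Condorcet winner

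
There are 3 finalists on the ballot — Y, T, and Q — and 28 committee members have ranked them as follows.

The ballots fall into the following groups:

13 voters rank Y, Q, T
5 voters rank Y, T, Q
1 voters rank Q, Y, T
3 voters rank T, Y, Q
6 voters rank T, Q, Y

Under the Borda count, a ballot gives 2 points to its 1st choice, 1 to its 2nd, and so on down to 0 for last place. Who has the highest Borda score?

Y

Borda scores:
  Y: 13·2 + 5·2 + 1 + 3·1 + 6·0 = 40
  T: 13·0 + 5·1 + 0 + 3·2 + 6·2 = 23
  Q: 13·1 + 5·0 + 2 + 3·0 + 6·1 = 21
Y has the highest total.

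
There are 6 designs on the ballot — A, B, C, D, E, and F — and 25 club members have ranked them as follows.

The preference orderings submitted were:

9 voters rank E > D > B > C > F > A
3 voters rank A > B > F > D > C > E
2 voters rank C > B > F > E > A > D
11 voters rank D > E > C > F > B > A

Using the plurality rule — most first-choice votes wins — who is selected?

First-place vote totals:
  A: 3
  B: 0
  C: 2
  D: 11
  E: 9
  F: 0
D has the most first-place votes.

D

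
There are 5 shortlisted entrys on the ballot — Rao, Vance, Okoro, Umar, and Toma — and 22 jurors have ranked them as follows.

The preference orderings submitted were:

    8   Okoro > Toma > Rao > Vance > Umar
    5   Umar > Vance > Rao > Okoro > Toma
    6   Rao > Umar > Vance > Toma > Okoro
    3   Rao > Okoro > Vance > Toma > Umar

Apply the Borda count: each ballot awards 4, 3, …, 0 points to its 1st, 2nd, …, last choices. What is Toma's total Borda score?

33

Borda scores:
  Rao: 8·2 + 5·2 + 6·4 + 3·4 = 62
  Vance: 8·1 + 5·3 + 6·2 + 3·2 = 41
  Okoro: 8·4 + 5·1 + 6·0 + 3·3 = 46
  Umar: 8·0 + 5·4 + 6·3 + 3·0 = 38
  Toma: 8·3 + 5·0 + 6·1 + 3·1 = 33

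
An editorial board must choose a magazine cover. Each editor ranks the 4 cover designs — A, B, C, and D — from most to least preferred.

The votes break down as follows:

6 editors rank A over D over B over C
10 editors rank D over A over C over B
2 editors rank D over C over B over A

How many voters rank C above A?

2

Ballots ranking C above A: 2.
Ballots ranking A above C: 6+10 = 16.
So 2 of 18 voters prefer C to A.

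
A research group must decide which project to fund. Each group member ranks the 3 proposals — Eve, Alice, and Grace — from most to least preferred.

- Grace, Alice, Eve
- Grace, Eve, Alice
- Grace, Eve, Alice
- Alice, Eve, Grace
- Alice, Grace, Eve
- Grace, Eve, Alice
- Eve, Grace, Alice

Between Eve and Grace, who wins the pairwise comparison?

Ballots ranking Eve above Grace: 2.
Ballots ranking Grace above Eve: 5.
Grace wins the head-to-head, 5–2.

Grace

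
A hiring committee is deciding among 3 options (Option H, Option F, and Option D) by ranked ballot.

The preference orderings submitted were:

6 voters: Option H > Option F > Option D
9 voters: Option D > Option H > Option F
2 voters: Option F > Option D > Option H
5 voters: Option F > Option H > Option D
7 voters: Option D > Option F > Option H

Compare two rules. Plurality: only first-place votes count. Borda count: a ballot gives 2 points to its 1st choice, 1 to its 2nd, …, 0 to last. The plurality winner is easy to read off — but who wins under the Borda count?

Plurality first-place counts: Option H 6, Option F 7, Option D 16 → Option D.
Borda totals: Option H 26, Option F 27, Option D 34 → Option D.

Option D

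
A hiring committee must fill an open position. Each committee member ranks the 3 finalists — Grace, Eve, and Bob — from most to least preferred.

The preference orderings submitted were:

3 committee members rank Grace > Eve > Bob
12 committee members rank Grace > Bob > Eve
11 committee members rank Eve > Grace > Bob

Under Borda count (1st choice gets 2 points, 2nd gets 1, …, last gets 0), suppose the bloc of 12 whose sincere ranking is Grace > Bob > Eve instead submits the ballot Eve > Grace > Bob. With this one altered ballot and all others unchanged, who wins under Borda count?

Borda totals with the altered ballot: Grace 29, Eve 49, Bob 0.
The switch changes the winner from Grace to Eve.

Eve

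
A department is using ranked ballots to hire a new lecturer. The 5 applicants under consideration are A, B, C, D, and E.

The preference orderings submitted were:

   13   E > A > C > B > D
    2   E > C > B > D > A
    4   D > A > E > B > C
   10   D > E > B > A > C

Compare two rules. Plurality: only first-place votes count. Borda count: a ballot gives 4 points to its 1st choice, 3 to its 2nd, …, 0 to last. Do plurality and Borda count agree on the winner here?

Yes

Plurality first-place counts: A 0, B 0, C 0, D 14, E 15 → E.
Borda totals: A 61, B 41, C 32, D 58, E 98 → E.
The two rules agree on E.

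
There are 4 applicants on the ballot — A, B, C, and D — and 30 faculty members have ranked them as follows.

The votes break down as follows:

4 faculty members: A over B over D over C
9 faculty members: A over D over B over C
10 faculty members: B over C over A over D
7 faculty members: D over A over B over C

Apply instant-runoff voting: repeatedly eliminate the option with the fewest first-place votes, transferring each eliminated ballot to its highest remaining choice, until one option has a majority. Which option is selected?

Round 1: A 13, B 10, D 7, C 0. C has the fewest and is eliminated.
Round 2: A 13, B 10, D 7. D has the fewest and is eliminated.
Round 3: A 20, B 10. A has a majority.

A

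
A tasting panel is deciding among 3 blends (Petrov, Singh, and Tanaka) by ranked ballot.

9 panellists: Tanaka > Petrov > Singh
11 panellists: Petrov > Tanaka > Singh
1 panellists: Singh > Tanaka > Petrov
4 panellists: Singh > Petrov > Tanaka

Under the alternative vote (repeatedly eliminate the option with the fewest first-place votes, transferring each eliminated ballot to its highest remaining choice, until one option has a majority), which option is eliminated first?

Singh

Round 1: Petrov 11, Tanaka 9, Singh 5. Singh has the fewest and is eliminated.
Round 2: Petrov 15, Tanaka 10. Petrov has a majority.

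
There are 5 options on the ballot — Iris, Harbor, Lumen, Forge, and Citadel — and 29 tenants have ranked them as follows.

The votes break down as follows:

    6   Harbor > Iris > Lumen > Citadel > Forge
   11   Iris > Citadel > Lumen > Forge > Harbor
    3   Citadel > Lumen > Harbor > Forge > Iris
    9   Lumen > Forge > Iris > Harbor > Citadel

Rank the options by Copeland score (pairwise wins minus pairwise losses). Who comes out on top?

Pairwise results:
  Iris vs Harbor: Iris wins 20–9.
  Iris vs Lumen: Iris wins 17–12.
  Iris vs Forge: Iris wins 17–12.
  Iris vs Citadel: Iris wins 26–3.
  Harbor vs Lumen: Lumen wins 23–6.
  Harbor vs Forge: Forge wins 20–9.
  Harbor vs Citadel: Harbor wins 15–14.
  Lumen vs Forge: Lumen wins 29–0.
  Lumen vs Citadel: Lumen wins 15–14.
  Forge vs Citadel: Citadel wins 20–9.
Copeland scores (wins − losses):
  Iris: 4 − 0 = 4
  Harbor: 1 − 3 = -2
  Lumen: 3 − 1 = 2
  Forge: 1 − 3 = -2
  Citadel: 1 − 3 = -2
Iris has the best Copeland score.

Iris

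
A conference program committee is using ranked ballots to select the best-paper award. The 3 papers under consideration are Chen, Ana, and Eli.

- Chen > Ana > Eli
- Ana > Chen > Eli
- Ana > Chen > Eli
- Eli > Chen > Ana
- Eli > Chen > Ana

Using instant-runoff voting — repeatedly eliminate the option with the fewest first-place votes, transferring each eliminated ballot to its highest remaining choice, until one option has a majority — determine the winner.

Ana

Round 1: Ana 2, Eli 2, Chen 1. Chen has the fewest and is eliminated.
Round 2: Ana 3, Eli 2. Ana has a majority.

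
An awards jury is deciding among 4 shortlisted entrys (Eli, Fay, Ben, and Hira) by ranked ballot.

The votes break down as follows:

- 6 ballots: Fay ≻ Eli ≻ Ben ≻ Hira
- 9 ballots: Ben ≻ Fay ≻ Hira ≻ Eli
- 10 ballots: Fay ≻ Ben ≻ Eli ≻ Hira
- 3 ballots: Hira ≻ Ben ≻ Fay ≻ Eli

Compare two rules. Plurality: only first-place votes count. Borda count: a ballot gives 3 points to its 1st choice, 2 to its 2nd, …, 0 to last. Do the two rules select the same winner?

Yes

Plurality first-place counts: Eli 0, Fay 16, Ben 9, Hira 3 → Fay.
Borda totals: Eli 22, Fay 69, Ben 59, Hira 18 → Fay.
The two rules agree on Fay.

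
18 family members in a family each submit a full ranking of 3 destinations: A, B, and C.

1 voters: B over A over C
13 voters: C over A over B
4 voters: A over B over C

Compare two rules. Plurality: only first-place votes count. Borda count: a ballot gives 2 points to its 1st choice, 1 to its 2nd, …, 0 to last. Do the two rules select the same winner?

Plurality first-place counts: A 4, B 1, C 13 → C.
Borda totals: A 22, B 6, C 26 → C.
The two rules agree on C.

Yes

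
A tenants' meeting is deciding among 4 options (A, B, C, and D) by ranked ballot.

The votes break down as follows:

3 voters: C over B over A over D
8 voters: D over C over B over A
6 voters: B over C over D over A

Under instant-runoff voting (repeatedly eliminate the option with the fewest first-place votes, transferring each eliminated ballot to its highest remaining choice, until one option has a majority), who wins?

Round 1: D 8, B 6, C 3, A 0. A has the fewest and is eliminated.
Round 2: D 8, B 6, C 3. C has the fewest and is eliminated.
Round 3: B 9, D 8. B has a majority.

B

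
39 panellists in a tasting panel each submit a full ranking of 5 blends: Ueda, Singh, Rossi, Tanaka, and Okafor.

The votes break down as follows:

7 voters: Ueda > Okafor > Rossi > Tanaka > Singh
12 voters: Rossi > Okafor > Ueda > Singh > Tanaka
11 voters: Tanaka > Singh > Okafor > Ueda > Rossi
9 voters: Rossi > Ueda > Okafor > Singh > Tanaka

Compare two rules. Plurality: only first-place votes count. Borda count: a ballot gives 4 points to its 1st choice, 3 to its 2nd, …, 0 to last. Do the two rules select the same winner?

Plurality first-place counts: Ueda 7, Singh 0, Rossi 21, Tanaka 11, Okafor 0 → Rossi.
Borda totals: Ueda 90, Singh 54, Rossi 98, Tanaka 51, Okafor 97 → Rossi.
The two rules agree on Rossi.

Yes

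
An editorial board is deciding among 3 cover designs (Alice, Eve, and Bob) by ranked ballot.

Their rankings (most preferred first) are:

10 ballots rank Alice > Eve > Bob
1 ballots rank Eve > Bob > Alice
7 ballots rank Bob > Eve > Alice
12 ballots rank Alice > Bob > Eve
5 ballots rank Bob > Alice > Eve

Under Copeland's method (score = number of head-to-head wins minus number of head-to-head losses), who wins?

Pairwise results:
  Alice vs Eve: Alice wins 27–8.
  Alice vs Bob: Alice wins 22–13.
  Eve vs Bob: Bob wins 24–11.
Copeland scores (wins − losses):
  Alice: 2 − 0 = 2
  Eve: 0 − 2 = -2
  Bob: 1 − 1 = 0
Alice has the best Copeland score.

Alice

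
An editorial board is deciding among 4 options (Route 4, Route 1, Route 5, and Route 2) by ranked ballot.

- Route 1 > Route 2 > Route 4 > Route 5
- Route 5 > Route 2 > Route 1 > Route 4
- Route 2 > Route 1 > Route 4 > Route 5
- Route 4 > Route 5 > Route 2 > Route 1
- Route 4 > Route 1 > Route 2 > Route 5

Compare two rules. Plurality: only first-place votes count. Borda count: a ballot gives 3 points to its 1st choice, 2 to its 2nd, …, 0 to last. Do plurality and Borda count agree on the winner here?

No

Plurality first-place counts: Route 4 2, Route 1 1, Route 5 1, Route 2 1 → Route 4.
Borda totals: Route 4 8, Route 1 8, Route 5 5, Route 2 9 → Route 2.
The two rules disagree: plurality picks Route 4, Borda picks Route 2.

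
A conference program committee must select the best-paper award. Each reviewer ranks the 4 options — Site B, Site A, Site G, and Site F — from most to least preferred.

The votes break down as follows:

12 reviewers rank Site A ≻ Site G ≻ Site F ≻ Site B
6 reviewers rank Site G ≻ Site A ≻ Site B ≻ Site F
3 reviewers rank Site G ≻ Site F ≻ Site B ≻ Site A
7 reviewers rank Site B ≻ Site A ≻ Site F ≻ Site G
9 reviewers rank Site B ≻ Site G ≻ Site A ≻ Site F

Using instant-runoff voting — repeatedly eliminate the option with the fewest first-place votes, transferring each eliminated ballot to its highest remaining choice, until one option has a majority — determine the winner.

Round 1: Site B 16, Site A 12, Site G 9, Site F 0. Site F has the fewest and is eliminated.
Round 2: Site B 16, Site A 12, Site G 9. Site G has the fewest and is eliminated.
Round 3: Site B 19, Site A 18. Site B has a majority.

Site B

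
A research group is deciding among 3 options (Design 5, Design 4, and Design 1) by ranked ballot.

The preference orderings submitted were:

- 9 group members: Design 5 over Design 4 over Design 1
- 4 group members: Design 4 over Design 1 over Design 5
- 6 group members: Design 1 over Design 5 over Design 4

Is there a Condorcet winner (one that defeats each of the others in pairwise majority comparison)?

No

Head-to-head results (19 voters total):
Design 5 vs Design 4: Design 5 wins 15–4.
Design 5 vs Design 1: Design 1 wins 10–9.
Design 4 vs Design 1: Design 4 wins 13–6.
No candidate beats all others: Design 5 beats Design 4 beats Design 1 beats Design 5, a majority cycle.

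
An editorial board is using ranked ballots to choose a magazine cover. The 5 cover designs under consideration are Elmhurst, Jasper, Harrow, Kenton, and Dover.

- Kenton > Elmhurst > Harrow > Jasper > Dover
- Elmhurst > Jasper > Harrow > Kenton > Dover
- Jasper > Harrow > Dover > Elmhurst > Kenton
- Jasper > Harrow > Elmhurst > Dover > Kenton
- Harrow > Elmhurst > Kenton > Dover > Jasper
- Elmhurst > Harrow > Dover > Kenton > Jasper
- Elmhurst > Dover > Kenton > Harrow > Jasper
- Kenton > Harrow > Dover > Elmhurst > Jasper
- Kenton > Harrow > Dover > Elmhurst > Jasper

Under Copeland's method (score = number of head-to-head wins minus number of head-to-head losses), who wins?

Pairwise results:
  Elmhurst vs Jasper: Elmhurst wins 7–2.
  Elmhurst vs Harrow: Harrow wins 5–4.
  Elmhurst vs Kenton: Elmhurst wins 6–3.
  Elmhurst vs Dover: Elmhurst wins 6–3.
  Jasper vs Harrow: Harrow wins 6–3.
  Jasper vs Kenton: Kenton wins 6–3.
  Jasper vs Dover: Dover wins 5–4.
  Harrow vs Kenton: Harrow wins 5–4.
  Harrow vs Dover: Harrow wins 8–1.
  Kenton vs Dover: Kenton wins 5–4.
Copeland scores (wins − losses):
  Elmhurst: 3 − 1 = 2
  Jasper: 0 − 4 = -4
  Harrow: 4 − 0 = 4
  Kenton: 2 − 2 = 0
  Dover: 1 − 3 = -2
Harrow has the best Copeland score.

Harrow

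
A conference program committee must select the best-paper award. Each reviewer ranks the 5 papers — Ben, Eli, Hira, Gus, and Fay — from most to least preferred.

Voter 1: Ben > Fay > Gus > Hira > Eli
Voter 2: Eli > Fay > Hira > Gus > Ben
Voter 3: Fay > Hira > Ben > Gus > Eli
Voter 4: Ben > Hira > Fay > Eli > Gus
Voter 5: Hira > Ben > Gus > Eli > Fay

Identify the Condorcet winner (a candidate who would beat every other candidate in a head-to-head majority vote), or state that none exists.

Head-to-head results (5 voters total):
Ben vs Eli: Ben wins 4–1.
Ben vs Hira: Hira wins 3–2.
Ben vs Gus: Ben wins 4–1.
Ben vs Fay: Ben wins 3–2.
Eli vs Hira: Hira wins 4–1.
Eli vs Gus: Gus wins 3–2.
Eli vs Fay: Fay wins 3–2.
Hira vs Gus: Hira wins 4–1.
Hira vs Fay: Fay wins 3–2.
Gus vs Fay: Fay wins 4–1.
No candidate beats all others: Ben beats Fay beats Hira beats Ben, a majority cycle.

None — there is no Condorcet winner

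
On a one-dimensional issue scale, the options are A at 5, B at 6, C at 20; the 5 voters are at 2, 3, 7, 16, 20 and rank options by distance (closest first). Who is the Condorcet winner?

B

With single-peaked preferences on a line, the Condorcet winner is the candidate closest to the median voter.
The median voter (position 7) is closest to B at 6.
Check: B vs C — voters closer to B: 3 of 5.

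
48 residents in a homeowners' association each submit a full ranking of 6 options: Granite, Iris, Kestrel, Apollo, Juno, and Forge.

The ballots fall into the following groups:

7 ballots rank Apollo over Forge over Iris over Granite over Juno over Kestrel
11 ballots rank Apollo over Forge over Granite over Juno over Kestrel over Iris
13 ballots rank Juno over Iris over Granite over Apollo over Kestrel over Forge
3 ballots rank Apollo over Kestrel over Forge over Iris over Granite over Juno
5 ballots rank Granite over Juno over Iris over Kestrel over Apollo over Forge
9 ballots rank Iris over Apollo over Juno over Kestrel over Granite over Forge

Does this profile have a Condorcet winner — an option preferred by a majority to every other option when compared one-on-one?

No

Head-to-head results (48 voters total):
Granite vs Iris: Iris wins 32–16.
Granite vs Kestrel: Granite wins 36–12.
Granite vs Apollo: Apollo wins 30–18.
Granite vs Juno: Granite wins 26–22.
Granite vs Forge: Granite wins 27–21.
Iris vs Kestrel: Iris wins 34–14.
Iris vs Apollo: Iris wins 27–21.
Iris vs Juno: Juno wins 29–19.
Iris vs Forge: Iris wins 27–21.
Kestrel vs Apollo: Apollo wins 43–5.
Kestrel vs Juno: Juno wins 45–3.
Kestrel vs Forge: Kestrel wins 30–18.
Apollo vs Juno: Apollo wins 30–18.
Apollo vs Forge: Apollo wins 48–0.
Juno vs Forge: Juno wins 27–21.
No candidate beats all others: Granite beats Juno beats Iris beats Granite, a majority cycle.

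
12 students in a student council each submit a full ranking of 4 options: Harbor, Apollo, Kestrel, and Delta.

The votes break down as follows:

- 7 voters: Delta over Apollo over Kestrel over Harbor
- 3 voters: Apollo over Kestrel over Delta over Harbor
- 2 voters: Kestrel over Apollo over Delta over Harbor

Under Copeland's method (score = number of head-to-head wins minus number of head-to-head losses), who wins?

Delta

Pairwise results:
  Harbor vs Apollo: Apollo wins 12–0.
  Harbor vs Kestrel: Kestrel wins 12–0.
  Harbor vs Delta: Delta wins 12–0.
  Apollo vs Kestrel: Apollo wins 10–2.
  Apollo vs Delta: Delta wins 7–5.
  Kestrel vs Delta: Delta wins 7–5.
Copeland scores (wins − losses):
  Harbor: 0 − 3 = -3
  Apollo: 2 − 1 = 1
  Kestrel: 1 − 2 = -1
  Delta: 3 − 0 = 3
Delta has the best Copeland score.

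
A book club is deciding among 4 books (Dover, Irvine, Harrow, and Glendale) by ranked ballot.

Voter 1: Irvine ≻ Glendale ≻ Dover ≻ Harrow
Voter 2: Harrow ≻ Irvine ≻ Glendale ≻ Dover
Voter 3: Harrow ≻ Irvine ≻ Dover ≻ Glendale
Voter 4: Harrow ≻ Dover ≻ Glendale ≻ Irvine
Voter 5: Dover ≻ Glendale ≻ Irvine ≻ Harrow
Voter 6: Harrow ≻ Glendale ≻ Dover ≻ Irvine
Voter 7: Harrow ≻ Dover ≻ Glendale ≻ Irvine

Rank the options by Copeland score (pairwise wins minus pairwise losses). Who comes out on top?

Pairwise results:
  Dover vs Irvine: Dover wins 4–3.
  Dover vs Harrow: Harrow wins 5–2.
  Dover vs Glendale: Dover wins 4–3.
  Irvine vs Harrow: Harrow wins 5–2.
  Irvine vs Glendale: Glendale wins 4–3.
  Harrow vs Glendale: Harrow wins 5–2.
Copeland scores (wins − losses):
  Dover: 2 − 1 = 1
  Irvine: 0 − 3 = -3
  Harrow: 3 − 0 = 3
  Glendale: 1 − 2 = -1
Harrow has the best Copeland score.

Harrow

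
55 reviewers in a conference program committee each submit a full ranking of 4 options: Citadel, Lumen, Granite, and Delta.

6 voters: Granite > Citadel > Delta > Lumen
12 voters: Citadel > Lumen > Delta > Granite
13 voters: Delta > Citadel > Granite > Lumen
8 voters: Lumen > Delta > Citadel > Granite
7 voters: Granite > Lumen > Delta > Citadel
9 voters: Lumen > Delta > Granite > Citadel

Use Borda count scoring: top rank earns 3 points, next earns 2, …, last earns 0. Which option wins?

Borda scores:
  Citadel: 6·2 + 12·3 + 13·2 + 8·1 + 7·0 + 9·0 = 82
  Lumen: 6·0 + 12·2 + 13·0 + 8·3 + 7·2 + 9·3 = 89
  Granite: 6·3 + 12·0 + 13·1 + 8·0 + 7·3 + 9·1 = 61
  Delta: 6·1 + 12·1 + 13·3 + 8·2 + 7·1 + 9·2 = 98
Delta has the highest total.

Delta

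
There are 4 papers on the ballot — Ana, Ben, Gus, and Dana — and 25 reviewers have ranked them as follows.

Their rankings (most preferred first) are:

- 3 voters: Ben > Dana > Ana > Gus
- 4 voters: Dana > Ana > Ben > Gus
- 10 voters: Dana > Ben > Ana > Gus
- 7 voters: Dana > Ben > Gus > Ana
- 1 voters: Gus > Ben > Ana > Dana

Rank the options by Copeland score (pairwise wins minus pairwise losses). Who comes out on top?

Pairwise results:
  Ana vs Ben: Ben wins 21–4.
  Ana vs Gus: Ana wins 17–8.
  Ana vs Dana: Dana wins 24–1.
  Ben vs Gus: Ben wins 24–1.
  Ben vs Dana: Dana wins 21–4.
  Gus vs Dana: Dana wins 24–1.
Copeland scores (wins − losses):
  Ana: 1 − 2 = -1
  Ben: 2 − 1 = 1
  Gus: 0 − 3 = -3
  Dana: 3 − 0 = 3
Dana has the best Copeland score.

Dana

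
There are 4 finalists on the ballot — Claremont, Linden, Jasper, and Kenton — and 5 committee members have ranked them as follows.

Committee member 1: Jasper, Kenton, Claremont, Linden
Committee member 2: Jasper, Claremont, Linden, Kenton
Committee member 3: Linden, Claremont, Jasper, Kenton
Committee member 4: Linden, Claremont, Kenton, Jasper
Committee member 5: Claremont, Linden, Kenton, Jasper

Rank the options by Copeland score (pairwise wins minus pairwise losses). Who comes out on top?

Pairwise results:
  Claremont vs Linden: Claremont wins 3–2.
  Claremont vs Jasper: Claremont wins 3–2.
  Claremont vs Kenton: Claremont wins 4–1.
  Linden vs Jasper: Linden wins 3–2.
  Linden vs Kenton: Linden wins 4–1.
  Jasper vs Kenton: Jasper wins 3–2.
Copeland scores (wins − losses):
  Claremont: 3 − 0 = 3
  Linden: 2 − 1 = 1
  Jasper: 1 − 2 = -1
  Kenton: 0 − 3 = -3
Claremont has the best Copeland score.

Claremont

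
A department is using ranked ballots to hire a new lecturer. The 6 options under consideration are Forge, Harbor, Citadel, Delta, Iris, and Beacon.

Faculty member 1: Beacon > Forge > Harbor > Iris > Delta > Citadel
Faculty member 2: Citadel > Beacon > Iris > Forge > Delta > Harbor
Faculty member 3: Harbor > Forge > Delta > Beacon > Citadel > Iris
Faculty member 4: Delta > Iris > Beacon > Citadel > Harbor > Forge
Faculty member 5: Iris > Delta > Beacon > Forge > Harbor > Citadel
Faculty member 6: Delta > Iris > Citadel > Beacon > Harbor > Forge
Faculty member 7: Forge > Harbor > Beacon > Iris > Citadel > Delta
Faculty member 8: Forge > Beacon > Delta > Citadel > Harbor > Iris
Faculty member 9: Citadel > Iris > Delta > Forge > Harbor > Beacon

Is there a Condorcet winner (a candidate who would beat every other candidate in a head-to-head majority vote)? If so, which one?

Head-to-head results (9 voters total):
Forge vs Harbor: Forge wins 6–3.
Forge vs Citadel: Forge wins 5–4.
Forge vs Delta: Forge wins 5–4.
Forge vs Iris: Iris wins 5–4.
Forge vs Beacon: Beacon wins 5–4.
Harbor vs Citadel: Citadel wins 5–4.
Harbor vs Delta: Delta wins 6–3.
Harbor vs Iris: Iris wins 5–4.
Harbor vs Beacon: Beacon wins 6–3.
Citadel vs Delta: Delta wins 6–3.
Citadel vs Iris: Iris wins 5–4.
Citadel vs Beacon: Beacon wins 6–3.
Delta vs Iris: Iris wins 5–4.
Delta vs Beacon: Delta wins 5–4.
Iris vs Beacon: Beacon wins 5–4.
No candidate beats all others: Forge beats Delta beats Beacon beats Forge, a majority cycle.

No Condorcet winner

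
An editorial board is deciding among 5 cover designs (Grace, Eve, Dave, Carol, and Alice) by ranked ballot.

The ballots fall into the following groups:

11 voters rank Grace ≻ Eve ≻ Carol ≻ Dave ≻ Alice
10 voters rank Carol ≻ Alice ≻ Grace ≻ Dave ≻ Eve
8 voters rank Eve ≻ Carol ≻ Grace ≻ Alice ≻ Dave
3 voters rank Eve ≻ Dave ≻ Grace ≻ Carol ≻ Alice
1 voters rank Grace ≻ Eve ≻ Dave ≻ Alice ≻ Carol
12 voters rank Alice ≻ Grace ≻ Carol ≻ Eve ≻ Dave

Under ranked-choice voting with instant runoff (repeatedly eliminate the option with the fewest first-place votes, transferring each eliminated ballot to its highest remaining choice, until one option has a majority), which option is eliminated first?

Dave

Round 1: Grace 12, Alice 12, Eve 11, Carol 10, Dave 0. Dave has the fewest and is eliminated.
Round 2: Grace 12, Alice 12, Eve 11, Carol 10. Carol has the fewest and is eliminated.
Round 3: Alice 22, Grace 12, Eve 11. Eve has the fewest and is eliminated.
Round 4: Grace 23, Alice 22. Grace has a majority.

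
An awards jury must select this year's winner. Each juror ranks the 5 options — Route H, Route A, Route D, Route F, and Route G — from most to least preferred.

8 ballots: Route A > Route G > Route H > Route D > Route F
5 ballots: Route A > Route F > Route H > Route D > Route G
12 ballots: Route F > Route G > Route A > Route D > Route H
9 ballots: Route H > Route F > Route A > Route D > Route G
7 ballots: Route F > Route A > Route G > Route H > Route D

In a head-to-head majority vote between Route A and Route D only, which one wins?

Route A

Ballots ranking Route A above Route D: 8+5+12+9+7 = 41.
Ballots ranking Route D above Route A: 0.
Route A wins the head-to-head, 41–0.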